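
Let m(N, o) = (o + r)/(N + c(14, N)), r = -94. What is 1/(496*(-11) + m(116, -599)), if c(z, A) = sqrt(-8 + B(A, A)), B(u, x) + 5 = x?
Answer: -2210132/12071785561 - 21*sqrt(103)/12071785561 ≈ -0.00018310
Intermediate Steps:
B(u, x) = -5 + x
c(z, A) = sqrt(-13 + A) (c(z, A) = sqrt(-8 + (-5 + A)) = sqrt(-13 + A))
m(N, o) = (-94 + o)/(N + sqrt(-13 + N)) (m(N, o) = (o - 94)/(N + sqrt(-13 + N)) = (-94 + o)/(N + sqrt(-13 + N)))
1/(496*(-11) + m(116, -599)) = 1/(496*(-11) + (-94 - 599)/(116 + sqrt(-13 + 116))) = 1/(-5456 - 693/(116 + sqrt(103)))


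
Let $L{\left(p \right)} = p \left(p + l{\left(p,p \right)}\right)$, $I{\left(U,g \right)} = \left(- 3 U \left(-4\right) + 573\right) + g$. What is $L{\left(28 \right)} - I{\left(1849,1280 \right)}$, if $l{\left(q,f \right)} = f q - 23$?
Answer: $-1949$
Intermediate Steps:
$I{\left(U,g \right)} = 573 + g + 12 U$ ($I{\left(U,g \right)} = \left(12 U + 573\right) + g = \left(573 + 12 U\right) + g = 573 + g + 12 U$)
$l{\left(q,f \right)} = -23 + f q$
$L{\left(p \right)} = p \left(-23 + p + p^{2}\right)$ ($L{\left(p \right)} = p \left(p + \left(-23 + p p\right)\right) = p \left(p + \left(-23 + p^{2}\right)\right) = p \left(-23 + p + p^{2}\right)$)
$L{\left(28 \right)} - I{\left(1849,1280 \right)} = 28 \left(-23 + 28 + 28^{2}\right) - \left(573 + 1280 + 12 \cdot 1849\right) = 28 \left(-23 + 28 + 784\right) - \left(573 + 1280 + 22188\right) = 28 \cdot 789 - 24041 = 22092 - 24041 = -1949$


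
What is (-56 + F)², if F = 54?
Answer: 4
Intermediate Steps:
(-56 + F)² = (-56 + 54)² = (-2)² = 4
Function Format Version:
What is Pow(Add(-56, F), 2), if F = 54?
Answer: 4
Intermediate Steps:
Pow(Add(-56, F), 2) = Pow(Add(-56, 54), 2) = Pow(-2, 2) = 4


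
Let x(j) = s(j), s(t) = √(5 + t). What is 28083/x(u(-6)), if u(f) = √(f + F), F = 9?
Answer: 28083/√(5 + √3) ≈ 10824.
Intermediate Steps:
u(f) = √(9 + f) (u(f) = √(f + 9) = √(9 + f))
x(j) = √(5 + j)
28083/x(u(-6)) = 28083/(√(5 + √(9 - 6))) = 28083/(√(5 + √3)) = 28083/√(5 + √3)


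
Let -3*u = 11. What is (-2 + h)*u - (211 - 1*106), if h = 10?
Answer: -403/3 ≈ -134.33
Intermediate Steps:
u = -11/3 (u = -1/3*11 = -11/3 ≈ -3.6667)
(-2 + h)*u - (211 - 1*106) = (-2 + 10)*(-11/3) - (211 - 1*106) = 8*(-11/3) - (211 - 106) = -88/3 - 1*105 = -88/3 - 105 = -403/3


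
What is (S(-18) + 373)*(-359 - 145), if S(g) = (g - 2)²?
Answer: -389592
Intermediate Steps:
S(g) = (-2 + g)²
(S(-18) + 373)*(-359 - 145) = ((-2 - 18)² + 373)*(-359 - 145) = ((-20)² + 373)*(-504) = (400 + 373)*(-504) = 773*(-504) = -389592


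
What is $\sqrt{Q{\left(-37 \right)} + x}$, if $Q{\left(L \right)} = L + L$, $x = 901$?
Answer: $\sqrt{827} \approx 28.758$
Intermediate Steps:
$Q{\left(L \right)} = 2 L$
$\sqrt{Q{\left(-37 \right)} + x} = \sqrt{2 \left(-37\right) + 901} = \sqrt{-74 + 901} = \sqrt{827}$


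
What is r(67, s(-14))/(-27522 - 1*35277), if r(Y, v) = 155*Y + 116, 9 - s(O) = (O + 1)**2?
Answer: -10501/62799 ≈ -0.16722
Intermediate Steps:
s(O) = 9 - (1 + O)**2 (s(O) = 9 - (O + 1)**2 = 9 - (1 + O)**2)
r(Y, v) = 116 + 155*Y
r(67, s(-14))/(-27522 - 1*35277) = (116 + 155*67)/(-27522 - 1*35277) = (116 + 10385)/(-27522 - 35277) = 10501/(-62799) = 10501*(-1/62799) = -10501/62799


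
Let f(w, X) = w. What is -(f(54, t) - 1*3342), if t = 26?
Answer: 3288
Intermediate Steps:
-(f(54, t) - 1*3342) = -(54 - 1*3342) = -(54 - 3342) = -1*(-3288) = 3288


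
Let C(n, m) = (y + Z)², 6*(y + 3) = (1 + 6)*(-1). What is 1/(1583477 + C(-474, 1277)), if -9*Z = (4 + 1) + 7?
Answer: 4/6334029 ≈ 6.3151e-7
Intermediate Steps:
Z = -4/3 (Z = -((4 + 1) + 7)/9 = -(5 + 7)/9 = -⅑*12 = -4/3 ≈ -1.3333)
y = -25/6 (y = -3 + ((1 + 6)*(-1))/6 = -3 + (7*(-1))/6 = -3 + (⅙)*(-7) = -3 - 7/6 = -25/6 ≈ -4.1667)
C(n, m) = 121/4 (C(n, m) = (-25/6 - 4/3)² = (-11/2)² = 121/4)
1/(1583477 + C(-474, 1277)) = 1/(1583477 + 121/4) = 1/(6334029/4) = 4/6334029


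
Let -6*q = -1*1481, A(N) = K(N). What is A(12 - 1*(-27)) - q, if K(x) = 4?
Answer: -1457/6 ≈ -242.83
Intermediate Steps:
A(N) = 4
q = 1481/6 (q = -(-1)*1481/6 = -⅙*(-1481) = 1481/6 ≈ 246.83)
A(12 - 1*(-27)) - q = 4 - 1*1481/6 = 4 - 1481/6 = -1457/6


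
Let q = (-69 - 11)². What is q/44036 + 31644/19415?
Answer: 379432796/213739735 ≈ 1.7752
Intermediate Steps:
q = 6400 (q = (-80)² = 6400)
q/44036 + 31644/19415 = 6400/44036 + 31644/19415 = 6400*(1/44036) + 31644*(1/19415) = 1600/11009 + 31644/19415 = 379432796/213739735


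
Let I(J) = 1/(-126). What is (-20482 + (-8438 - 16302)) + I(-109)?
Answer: -5697973/126 ≈ -45222.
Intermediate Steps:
I(J) = -1/126
(-20482 + (-8438 - 16302)) + I(-109) = (-20482 + (-8438 - 16302)) - 1/126 = (-20482 - 24740) - 1/126 = -45222 - 1/126 = -5697973/126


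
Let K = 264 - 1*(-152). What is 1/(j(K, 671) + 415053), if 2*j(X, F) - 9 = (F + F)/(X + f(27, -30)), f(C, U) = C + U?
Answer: 826/342838837 ≈ 2.4093e-6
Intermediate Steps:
K = 416 (K = 264 + 152 = 416)
j(X, F) = 9/2 + F/(-3 + X) (j(X, F) = 9/2 + ((F + F)/(X + (27 - 30)))/2 = 9/2 + ((2*F)/(X - 3))/2 = 9/2 + ((2*F)/(-3 + X))/2 = 9/2 + (2*F/(-3 + X))/2 = 9/2 + F/(-3 + X))
1/(j(K, 671) + 415053) = 1/((-27 + 2*671 + 9*416)/(2*(-3 + 416)) + 415053) = 1/((½)*(-27 + 1342 + 3744)/413 + 415053) = 1/((½)*(1/413)*5059 + 415053) = 1/(5059/826 + 415053) = 1/(342838837/826) = 826/342838837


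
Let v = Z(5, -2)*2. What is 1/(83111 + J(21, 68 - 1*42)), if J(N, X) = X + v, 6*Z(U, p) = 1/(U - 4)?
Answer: 3/249412 ≈ 1.2028e-5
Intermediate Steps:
Z(U, p) = 1/(6*(-4 + U)) (Z(U, p) = 1/(6*(U - 4)) = 1/(6*(-4 + U)))
v = 1/3 (v = (1/(6*(-4 + 5)))*2 = ((1/6)/1)*2 = ((1/6)*1)*2 = (1/6)*2 = 1/3 ≈ 0.33333)
J(N, X) = 1/3 + X (J(N, X) = X + 1/3 = 1/3 + X)
1/(83111 + J(21, 68 - 1*42)) = 1/(83111 + (1/3 + (68 - 1*42))) = 1/(83111 + (1/3 + (68 - 42))) = 1/(83111 + (1/3 + 26)) = 1/(83111 + 79/3) = 1/(249412/3) = 3/249412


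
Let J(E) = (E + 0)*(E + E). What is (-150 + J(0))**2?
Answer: 22500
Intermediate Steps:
J(E) = 2*E**2 (J(E) = E*(2*E) = 2*E**2)
(-150 + J(0))**2 = (-150 + 2*0**2)**2 = (-150 + 2*0)**2 = (-150 + 0)**2 = (-150)**2 = 22500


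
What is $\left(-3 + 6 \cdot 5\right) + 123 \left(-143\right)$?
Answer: $-17562$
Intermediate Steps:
$\left(-3 + 6 \cdot 5\right) + 123 \left(-143\right) = \left(-3 + 30\right) - 17589 = 27 - 17589 = -17562$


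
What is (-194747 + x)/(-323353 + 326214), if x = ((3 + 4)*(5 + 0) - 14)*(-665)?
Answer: -208712/2861 ≈ -72.951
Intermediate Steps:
x = -13965 (x = (7*5 - 14)*(-665) = (35 - 14)*(-665) = 21*(-665) = -13965)
(-194747 + x)/(-323353 + 326214) = (-194747 - 13965)/(-323353 + 326214) = -208712/2861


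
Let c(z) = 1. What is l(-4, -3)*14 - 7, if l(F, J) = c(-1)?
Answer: 7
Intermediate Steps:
l(F, J) = 1
l(-4, -3)*14 - 7 = 1*14 - 7 = 14 - 7 = 7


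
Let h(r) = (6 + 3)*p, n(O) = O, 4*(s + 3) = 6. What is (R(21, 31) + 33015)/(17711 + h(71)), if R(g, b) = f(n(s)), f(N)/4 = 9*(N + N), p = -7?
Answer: 32907/17648 ≈ 1.8646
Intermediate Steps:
s = -3/2 (s = -3 + (1/4)*6 = -3 + 3/2 = -3/2 ≈ -1.5000)
f(N) = 72*N (f(N) = 4*(9*(N + N)) = 4*(9*(2*N)) = 4*(18*N) = 72*N)
R(g, b) = -108 (R(g, b) = 72*(-3/2) = -108)
h(r) = -63 (h(r) = (6 + 3)*(-7) = 9*(-7) = -63)
(R(21, 31) + 33015)/(17711 + h(71)) = (-108 + 33015)/(17711 - 63) = 32907/17648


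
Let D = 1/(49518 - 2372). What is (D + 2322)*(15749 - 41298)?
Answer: -2796926009137/47146 ≈ -5.9325e+7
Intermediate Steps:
D = 1/47146 ≈ 2.1211e-5
(D + 2322)*(15749 - 41298) = (1/47146 + 2322)*(15749 - 41298) = (109473013/47146)*(-25549) = -2796926009137/47146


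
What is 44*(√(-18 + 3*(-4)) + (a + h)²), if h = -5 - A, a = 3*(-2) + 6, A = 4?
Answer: 3564 + 44*I*√30 ≈ 3564.0 + 241.0*I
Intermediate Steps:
a = 0 (a = -6 + 6 = 0)
h = -9 (h = -5 - 1*4 = -5 - 4 = -9)
44*(√(-18 + 3*(-4)) + (a + h)²) = 44*(√(-18 + 3*(-4)) + (0 - 9)²) = 44*(√(-18 - 12) + (-9)²) = 44*(√(-30) + 81) = 44*(I*√30 + 81) = 44*(81 + I*√30) = 3564 + 44*I*√30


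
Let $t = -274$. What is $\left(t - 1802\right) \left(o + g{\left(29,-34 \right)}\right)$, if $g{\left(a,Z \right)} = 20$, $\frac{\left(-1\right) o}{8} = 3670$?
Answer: $60909840$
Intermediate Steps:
$o = -29360$ ($o = \left(-8\right) 3670 = -29360$)
$\left(t - 1802\right) \left(o + g{\left(29,-34 \right)}\right) = \left(-274 - 1802\right) \left(-29360 + 20\right) = \left(-2076\right) \left(-29340\right) = 60909840$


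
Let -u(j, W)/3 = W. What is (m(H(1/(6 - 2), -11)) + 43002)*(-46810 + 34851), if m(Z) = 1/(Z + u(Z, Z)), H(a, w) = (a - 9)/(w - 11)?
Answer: -17998605934/35 ≈ -5.1425e+8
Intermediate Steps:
u(j, W) = -3*W
H(a, w) = (-9 + a)/(-11 + w)
m(Z) = -1/(2*Z) (m(Z) = 1/(Z - 3*Z) = 1/(-2*Z) = -1/(2*Z))
(m(H(1/(6 - 2), -11)) + 43002)*(-46810 + 34851) = (-(-11 - 11)/(-9 + 1/(6 - 2))/2 + 43002)*(-46810 + 34851) = (-(-22/(-9 + 1/4))/2 + 43002)*(-11959) = (-(-22/(-9 + ¼))/2 + 43002)*(-11959) = (-1/(2*((-1/22*(-35/4)))) + 43002)*(-11959) = (-1/(2*35/88) + 43002)*(-11959) = (-½*88/35 + 43002)*(-11959) = (-44/35 + 43002)*(-11959) = (1505026/35)*(-11959) = -17998605934/35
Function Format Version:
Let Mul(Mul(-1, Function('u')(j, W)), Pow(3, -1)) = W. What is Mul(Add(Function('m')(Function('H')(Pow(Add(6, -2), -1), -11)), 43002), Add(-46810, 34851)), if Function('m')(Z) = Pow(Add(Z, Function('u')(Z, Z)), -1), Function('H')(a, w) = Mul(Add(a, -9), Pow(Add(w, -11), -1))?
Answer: Rational(-17998605934, 35) ≈ -5.1425e+8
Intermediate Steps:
Function('u')(j, W) = Mul(-3, W)
Function('H')(a, w) = Mul(Pow(Add(-11, w), -1), Add(-9, a)) (Function('H')(a, w) = Mul(Add(-9, a), Pow(Add(-11, w), -1)) = Mul(Pow(Add(-11, w), -1), Add(-9, a)))
Function('m')(Z) = Mul(Rational(-1, 2), Pow(Z, -1)) (Function('m')(Z) = Pow(Add(Z, Mul(-3, Z)), -1) = Pow(Mul(-2, Z), -1) = Mul(Rational(-1, 2), Pow(Z, -1)))
Mul(Add(Function('m')(Function('H')(Pow(Add(6, -2), -1), -11)), 43002), Add(-46810, 34851)) = Mul(Add(Mul(Rational(-1, 2), Pow(Mul(Pow(Add(-11, -11), -1), Add(-9, Pow(Add(6, -2), -1))), -1)), 43002), Add(-46810, 34851)) = Mul(Add(Mul(Rational(-1, 2), Pow(Mul(Pow(-22, -1), Add(-9, Pow(4, -1))), -1)), 43002), -11959) = Mul(Add(Mul(Rational(-1, 2), Pow(Mul(Rational(-1, 22), Add(-9, Rational(1, 4))), -1)), 43002), -11959) = Mul(Add(Mul(Rational(-1, 2), Pow(Mul(Rational(-1, 22), Rational(-35, 4)), -1)), 43002), -11959) = Mul(Add(Mul(Rational(-1, 2), Pow(Rational(35, 88), -1)), 43002), -11959) = Mul(Add(Mul(Rational(-1, 2), Rational(88, 35)), 43002), -11959) = Mul(Add(Rational(-44, 35), 43002), -11959) = Mul(Rational(1505026, 35), -11959) = Rational(-17998605934, 35)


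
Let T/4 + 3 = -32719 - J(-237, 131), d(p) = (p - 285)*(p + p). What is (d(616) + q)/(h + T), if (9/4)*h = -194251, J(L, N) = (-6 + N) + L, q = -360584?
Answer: -106218/487741 ≈ -0.21778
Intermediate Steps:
J(L, N) = -6 + L + N
d(p) = 2*p*(-285 + p) (d(p) = (-285 + p)*(2*p) = 2*p*(-285 + p))
h = -777004/9 (h = (4/9)*(-194251) = -777004/9 ≈ -86334.)
T = -130440 (T = -12 + 4*(-32719 - (-6 - 237 + 131)) = -12 + 4*(-32719 - 1*(-112)) = -12 + 4*(-32719 + 112) = -12 + 4*(-32607) = -12 - 130428 = -130440)
(d(616) + q)/(h + T) = (2*616*(-285 + 616) - 360584)/(-777004/9 - 130440) = (2*616*331 - 360584)/(-1950964/9) = (407792 - 360584)*(-9/1950964) = 47208*(-9/1950964) = -106218/487741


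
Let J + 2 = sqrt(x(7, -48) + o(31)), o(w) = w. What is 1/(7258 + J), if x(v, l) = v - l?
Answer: 3628/26324725 - sqrt(86)/52649450 ≈ 0.00013764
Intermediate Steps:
J = -2 + sqrt(86) (J = -2 + sqrt((7 - 1*(-48)) + 31) = -2 + sqrt((7 + 48) + 31) = -2 + sqrt(55 + 31) = -2 + sqrt(86) ≈ 7.2736)
1/(7258 + J) = 1/(7258 + (-2 + sqrt(86))) = 1/(7256 + sqrt(86))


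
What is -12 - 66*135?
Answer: -8922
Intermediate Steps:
-12 - 66*135 = -12 - 8910 = -8922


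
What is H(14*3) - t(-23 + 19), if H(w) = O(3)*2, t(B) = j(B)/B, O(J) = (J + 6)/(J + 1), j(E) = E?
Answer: 7/2 ≈ 3.5000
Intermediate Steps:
O(J) = (6 + J)/(1 + J)
t(B) = 1 (t(B) = B/B = 1)
H(w) = 9/2 (H(w) = ((6 + 3)/(1 + 3))*2 = (9/4)*2 = 9/2)
H(14*3) - t(-23 + 19) = 9/2 - 1*1 = 9/2 - 1 = 7/2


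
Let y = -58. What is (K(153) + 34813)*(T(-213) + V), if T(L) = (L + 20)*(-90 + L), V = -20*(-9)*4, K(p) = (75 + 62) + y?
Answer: 2065571508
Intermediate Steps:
K(p) = 79 (K(p) = (75 + 62) - 58 = 137 - 58 = 79)
V = 720 (V = 180*4 = 720)
T(L) = (-90 + L)*(20 + L) (T(L) = (20 + L)*(-90 + L) = (-90 + L)*(20 + L))
(K(153) + 34813)*(T(-213) + V) = (79 + 34813)*((-1800 + (-213)**2 - 70*(-213)) + 720) = 34892*((-1800 + 45369 + 14910) + 720) = 34892*(58479 + 720) = 34892*59199 = 2065571508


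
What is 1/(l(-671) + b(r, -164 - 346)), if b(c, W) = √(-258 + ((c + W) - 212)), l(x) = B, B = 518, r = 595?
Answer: 74/38387 - I*√385/268709 ≈ 0.0019277 - 7.3021e-5*I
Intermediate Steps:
l(x) = 518
b(c, W) = √(-470 + W + c) (b(c, W) = √(-258 + ((W + c) - 212)) = √(-258 + (-212 + W + c)) = √(-470 + W + c))
1/(l(-671) + b(r, -164 - 346)) = 1/(518 + √(-470 + (-164 - 346) + 595)) = 1/(518 + √(-470 - 510 + 595)) = 1/(518 + √(-385)) = 1/(518 + I*√385)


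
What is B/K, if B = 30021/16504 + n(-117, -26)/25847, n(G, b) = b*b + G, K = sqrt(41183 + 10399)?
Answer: 785178523*sqrt(51582)/22003792200816 ≈ 0.0081044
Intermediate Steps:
K = sqrt(51582) ≈ 227.12
n(G, b) = G + b**2 (n(G, b) = b**2 + G = G + b**2)
B = 785178523/426578888 (B = 30021/16504 + (-117 + (-26)**2)/25847 = 30021*(1/16504) + (-117 + 676)*(1/25847) = 30021/16504 + 559*(1/25847) = 30021/16504 + 559/25847 = 785178523/426578888 ≈ 1.8406)
B/K = 785178523/(426578888*(sqrt(51582))) = 785178523*(sqrt(51582)/51582)/426578888 = 785178523*sqrt(51582)/22003792200816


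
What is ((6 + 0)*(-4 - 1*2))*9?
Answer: -324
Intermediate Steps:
((6 + 0)*(-4 - 1*2))*9 = (6*(-4 - 2))*9 = (6*(-6))*9 = -36*9 = -324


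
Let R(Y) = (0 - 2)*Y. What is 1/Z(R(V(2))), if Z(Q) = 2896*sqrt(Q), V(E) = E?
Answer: -I/5792 ≈ -0.00017265*I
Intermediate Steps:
R(Y) = -2*Y
1/Z(R(V(2))) = 1/(2896*sqrt(-2*2)) = 1/(2896*sqrt(-4)) = 1/(2896*(2*I)) = 1/(5792*I) = -I/5792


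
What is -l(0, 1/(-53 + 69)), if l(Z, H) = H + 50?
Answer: -801/16 ≈ -50.063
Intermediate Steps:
l(Z, H) = 50 + H
-l(0, 1/(-53 + 69)) = -(50 + 1/(-53 + 69)) = -(50 + 1/16) = -1*801/16 = -801/16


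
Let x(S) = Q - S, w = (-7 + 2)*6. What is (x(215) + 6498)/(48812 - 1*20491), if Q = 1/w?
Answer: 188489/849630 ≈ 0.22185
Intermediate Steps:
w = -30 (w = -5*6 = -30)
Q = -1/30 (Q = 1/(-30) = -1/30 ≈ -0.033333)
x(S) = -1/30 - S
(x(215) + 6498)/(48812 - 1*20491) = ((-1/30 - 1*215) + 6498)/(48812 - 1*20491) = ((-1/30 - 215) + 6498)/(48812 - 20491) = (-6451/30 + 6498)/28321 = (188489/30)*(1/28321) = 188489/849630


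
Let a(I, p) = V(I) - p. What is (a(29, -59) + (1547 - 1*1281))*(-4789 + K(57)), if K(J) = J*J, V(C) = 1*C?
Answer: -545160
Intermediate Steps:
V(C) = C
K(J) = J**2
a(I, p) = I - p
(a(29, -59) + (1547 - 1*1281))*(-4789 + K(57)) = ((29 - 1*(-59)) + (1547 - 1*1281))*(-4789 + 57**2) = ((29 + 59) + (1547 - 1281))*(-4789 + 3249) = (88 + 266)*(-1540) = 354*(-1540) = -545160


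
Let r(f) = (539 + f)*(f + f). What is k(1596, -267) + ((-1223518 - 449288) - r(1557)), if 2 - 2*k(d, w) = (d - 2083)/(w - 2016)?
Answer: -37440054421/4566 ≈ -8.1998e+6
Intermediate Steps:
k(d, w) = 1 - (-2083 + d)/(2*(-2016 + w)) (k(d, w) = 1 - (d - 2083)/(2*(w - 2016)) = 1 - (-2083 + d)/(2*(-2016 + w)))
r(f) = 2*f*(539 + f) (r(f) = (539 + f)*(2*f) = 2*f*(539 + f))
k(1596, -267) + ((-1223518 - 449288) - r(1557)) = (-1949 - 1*1596 + 2*(-267))/(2*(-2016 - 267)) + ((-1223518 - 449288) - 2*1557*(539 + 1557)) = (1/2)*(-1949 - 1596 - 534)/(-2283) + (-1672806 - 2*1557*2096) = (1/2)*(-1/2283)*(-4079) + (-1672806 - 1*6526944) = 4079/4566 + (-1672806 - 6526944) = 4079/4566 - 8199750 = -37440054421/4566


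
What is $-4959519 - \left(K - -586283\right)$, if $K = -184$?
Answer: $-5545618$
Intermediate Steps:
$-4959519 - \left(K - -586283\right) = -4959519 - \left(-184 - -586283\right) = -4959519 - \left(-184 + 586283\right) = -4959519 - 586099 = -5545618$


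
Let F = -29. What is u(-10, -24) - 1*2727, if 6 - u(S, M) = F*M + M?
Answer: -3393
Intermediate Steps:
u(S, M) = 6 + 28*M (u(S, M) = 6 - (-29*M + M) = 6 - (-28)*M = 6 + 28*M)
u(-10, -24) - 1*2727 = (6 + 28*(-24)) - 1*2727 = (6 - 672) - 2727 = -666 - 2727 = -3393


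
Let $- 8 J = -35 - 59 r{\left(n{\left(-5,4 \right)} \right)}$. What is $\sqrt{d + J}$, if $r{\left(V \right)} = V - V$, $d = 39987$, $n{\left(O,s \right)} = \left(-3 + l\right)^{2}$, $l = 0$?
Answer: $\frac{\sqrt{639862}}{4} \approx 199.98$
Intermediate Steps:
$n{\left(O,s \right)} = 9$ ($n{\left(O,s \right)} = \left(-3 + 0\right)^{2} = \left(-3\right)^{2} = 9$)
$r{\left(V \right)} = 0$
$J = \frac{35}{8}$ ($J = - \frac{-35 - 0}{8} = - \frac{-35 + 0}{8} = \left(- \frac{1}{8}\right) \left(-35\right) = \frac{35}{8} \approx 4.375$)
$\sqrt{d + J} = \sqrt{39987 + \frac{35}{8}} = \sqrt{\frac{319931}{8}} = \frac{\sqrt{639862}}{4}$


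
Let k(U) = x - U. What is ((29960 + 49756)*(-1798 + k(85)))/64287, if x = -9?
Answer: -50274224/21429 ≈ -2346.1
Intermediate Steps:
k(U) = -9 - U
((29960 + 49756)*(-1798 + k(85)))/64287 = ((29960 + 49756)*(-1798 + (-9 - 1*85)))/64287 = (79716*(-1798 + (-9 - 85)))*(1/64287) = (79716*(-1798 - 94))*(1/64287) = (79716*(-1892))*(1/64287) = -150822672*1/64287 = -50274224/21429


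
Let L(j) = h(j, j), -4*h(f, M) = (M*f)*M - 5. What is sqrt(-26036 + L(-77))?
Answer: sqrt(352394)/2 ≈ 296.81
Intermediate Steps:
h(f, M) = 5/4 - f*M**2/4 (h(f, M) = -((M*f)*M - 5)/4 = -(f*M**2 - 5)/4 = -(-5 + f*M**2)/4 = 5/4 - f*M**2/4)
L(j) = 5/4 - j**3/4 (L(j) = 5/4 - j*j**2/4 = 5/4 - j**3/4)
sqrt(-26036 + L(-77)) = sqrt(-26036 + (5/4 - 1/4*(-77)**3)) = sqrt(-26036 + (5/4 - 1/4*(-456533))) = sqrt(-26036 + (5/4 + 456533/4)) = sqrt(-26036 + 228269/2) = sqrt(176197/2) = sqrt(352394)/2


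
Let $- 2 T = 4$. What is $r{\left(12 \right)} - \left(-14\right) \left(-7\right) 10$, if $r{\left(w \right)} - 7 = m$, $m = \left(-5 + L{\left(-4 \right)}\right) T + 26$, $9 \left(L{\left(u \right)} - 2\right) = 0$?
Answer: $-941$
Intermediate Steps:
$T = -2$ ($T = \left(- \frac{1}{2}\right) 4 = -2$)
$L{\left(u \right)} = 2$ ($L{\left(u \right)} = 2 + \frac{1}{9} \cdot 0 = 2 + 0 = 2$)
$m = 32$ ($m = \left(-5 + 2\right) \left(-2\right) + 26 = \left(-3\right) \left(-2\right) + 26 = 6 + 26 = 32$)
$r{\left(w \right)} = 39$ ($r{\left(w \right)} = 7 + 32 = 39$)
$r{\left(12 \right)} - \left(-14\right) \left(-7\right) 10 = 39 - \left(-14\right) \left(-7\right) 10 = 39 - 98 \cdot 10 = 39 - 980 = -941$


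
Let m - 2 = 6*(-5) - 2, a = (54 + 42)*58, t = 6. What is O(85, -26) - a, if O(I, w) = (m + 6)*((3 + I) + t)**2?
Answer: -217632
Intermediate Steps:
a = 5568 (a = 96*58 = 5568)
m = -30 (m = 2 + (6*(-5) - 2) = 2 + (-30 - 2) = 2 - 32 = -30)
O(I, w) = -24*(9 + I)**2 (O(I, w) = (-30 + 6)*((3 + I) + 6)**2 = -24*(9 + I)**2)
O(85, -26) - a = -24*(9 + 85)**2 - 1*5568 = -24*94**2 - 5568 = -24*8836 - 5568 = -212064 - 5568 = -217632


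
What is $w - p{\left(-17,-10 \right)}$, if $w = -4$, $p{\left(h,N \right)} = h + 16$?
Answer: $-3$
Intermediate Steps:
$p{\left(h,N \right)} = 16 + h$
$w - p{\left(-17,-10 \right)} = -4 - \left(16 - 17\right) = -4 - -1 = -4 + 1 = -3$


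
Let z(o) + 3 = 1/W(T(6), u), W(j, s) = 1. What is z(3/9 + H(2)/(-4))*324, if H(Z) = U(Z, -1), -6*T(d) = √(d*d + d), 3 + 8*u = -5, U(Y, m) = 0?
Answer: -648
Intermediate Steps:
u = -1 (u = -3/8 + (⅛)*(-5) = -3/8 - 5/8 = -1)
T(d) = -√(d + d²)/6 (T(d) = -√(d*d + d)/6 = -√(d² + d)/6 = -√(d + d²)/6)
H(Z) = 0
z(o) = -2 (z(o) = -3 + 1/1 = -3 + 1 = -2)
z(3/9 + H(2)/(-4))*324 = -2*324 = -648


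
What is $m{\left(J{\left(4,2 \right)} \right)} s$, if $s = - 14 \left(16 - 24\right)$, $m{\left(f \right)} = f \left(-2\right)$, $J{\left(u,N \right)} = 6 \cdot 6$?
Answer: $-8064$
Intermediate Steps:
$J{\left(u,N \right)} = 36$
$m{\left(f \right)} = - 2 f$
$s = 112$ ($s = \left(-14\right) \left(-8\right) = 112$)
$m{\left(J{\left(4,2 \right)} \right)} s = \left(-2\right) 36 \cdot 112 = \left(-72\right) 112 = -8064$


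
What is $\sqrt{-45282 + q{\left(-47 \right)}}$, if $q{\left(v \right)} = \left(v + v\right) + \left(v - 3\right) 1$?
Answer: $i \sqrt{45426} \approx 213.13 i$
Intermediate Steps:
$q{\left(v \right)} = -3 + 3 v$ ($q{\left(v \right)} = 2 v + \left(-3 + v\right) 1 = 2 v + \left(-3 + v\right) = -3 + 3 v$)
$\sqrt{-45282 + q{\left(-47 \right)}} = \sqrt{-45282 + \left(-3 + 3 \left(-47\right)\right)} = \sqrt{-45282 - 144} = \sqrt{-45426} = i \sqrt{45426}$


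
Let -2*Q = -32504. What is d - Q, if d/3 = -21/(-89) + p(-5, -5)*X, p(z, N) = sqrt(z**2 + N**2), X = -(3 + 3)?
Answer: -1446365/89 - 90*sqrt(2) ≈ -16379.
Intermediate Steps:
X = -6 (X = -1*6 = -6)
p(z, N) = sqrt(N**2 + z**2)
Q = 16252 (Q = -1/2*(-32504) = 16252)
d = 63/89 - 90*sqrt(2) (d = 3*(-21/(-89) + sqrt((-5)**2 + (-5)**2)*(-6)) = 3*(-21*(-1/89) + sqrt(25 + 25)*(-6)) = 3*(21/89 + sqrt(50)*(-6)) = 3*(21/89 + (5*sqrt(2))*(-6)) = 3*(21/89 - 30*sqrt(2)) = 63/89 - 90*sqrt(2) ≈ -126.57)
d - Q = (63/89 - 90*sqrt(2)) - 1*16252 = (63/89 - 90*sqrt(2)) - 16252 = -1446365/89 - 90*sqrt(2)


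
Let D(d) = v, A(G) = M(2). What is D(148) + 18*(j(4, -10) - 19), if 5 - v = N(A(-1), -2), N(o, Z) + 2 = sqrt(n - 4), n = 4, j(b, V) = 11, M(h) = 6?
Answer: -137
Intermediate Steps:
A(G) = 6
N(o, Z) = -2 (N(o, Z) = -2 + sqrt(4 - 4) = -2 + sqrt(0) = -2 + 0 = -2)
v = 7 (v = 5 - 1*(-2) = 5 + 2 = 7)
D(d) = 7
D(148) + 18*(j(4, -10) - 19) = 7 + 18*(11 - 19) = 7 + 18*(-8) = 7 - 144 = -137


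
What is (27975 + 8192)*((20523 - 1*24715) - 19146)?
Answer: -844065446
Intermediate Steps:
(27975 + 8192)*((20523 - 1*24715) - 19146) = 36167*((20523 - 24715) - 19146) = 36167*(-4192 - 19146) = 36167*(-23338) = -844065446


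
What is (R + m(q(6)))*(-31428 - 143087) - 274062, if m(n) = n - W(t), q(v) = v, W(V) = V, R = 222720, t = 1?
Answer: -38869127437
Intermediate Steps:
m(n) = -1 + n (m(n) = n - 1*1 = n - 1 = -1 + n)
(R + m(q(6)))*(-31428 - 143087) - 274062 = (222720 + (-1 + 6))*(-31428 - 143087) - 274062 = (222720 + 5)*(-174515) - 274062 = 222725*(-174515) - 274062 = -38868853375 - 274062 = -38869127437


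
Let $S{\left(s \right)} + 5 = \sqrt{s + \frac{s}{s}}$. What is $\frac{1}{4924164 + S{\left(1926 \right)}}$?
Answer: $\frac{4924159}{24247341855354} - \frac{\sqrt{1927}}{24247341855354} \approx 2.0308 \cdot 10^{-7}$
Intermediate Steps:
$S{\left(s \right)} = -5 + \sqrt{1 + s}$ ($S{\left(s \right)} = -5 + \sqrt{s + \frac{s}{s}} = -5 + \sqrt{s + 1} = -5 + \sqrt{1 + s}$)
$\frac{1}{4924164 + S{\left(1926 \right)}} = \frac{1}{4924164 - \left(5 - \sqrt{1 + 1926}\right)} = \frac{1}{4924164 - \left(5 - \sqrt{1927}\right)} = \frac{1}{4924159 + \sqrt{1927}}$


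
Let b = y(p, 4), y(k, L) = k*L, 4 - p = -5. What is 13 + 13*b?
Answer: 481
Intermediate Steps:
p = 9 (p = 4 - 1*(-5) = 4 + 5 = 9)
y(k, L) = L*k
b = 36 (b = 4*9 = 36)
13 + 13*b = 13 + 13*36 = 13 + 468 = 481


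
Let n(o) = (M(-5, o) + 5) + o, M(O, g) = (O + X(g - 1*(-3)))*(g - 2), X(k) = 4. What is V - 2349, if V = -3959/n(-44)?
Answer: -20402/7 ≈ -2914.6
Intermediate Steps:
M(O, g) = (-2 + g)*(4 + O) (M(O, g) = (O + 4)*(g - 2) = (4 + O)*(-2 + g) = (-2 + g)*(4 + O))
n(o) = 7 (n(o) = ((-8 - 2*(-5) + 4*o - 5*o) + 5) + o = ((-8 + 10 + 4*o - 5*o) + 5) + o = ((2 - o) + 5) + o = (7 - o) + o = 7)
V = -3959/7 ≈ -565.57
V - 2349 = -3959/7 - 2349 = -20402/7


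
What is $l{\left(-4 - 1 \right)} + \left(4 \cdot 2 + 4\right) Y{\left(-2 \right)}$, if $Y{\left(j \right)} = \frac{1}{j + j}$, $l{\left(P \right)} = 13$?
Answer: $10$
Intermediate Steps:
$Y{\left(j \right)} = \frac{1}{2 j}$
$l{\left(-4 - 1 \right)} + \left(4 \cdot 2 + 4\right) Y{\left(-2 \right)} = 13 + \left(4 \cdot 2 + 4\right) \frac{1}{2 \left(-2\right)} = 13 + \left(8 + 4\right) \frac{1}{2} \left(- \frac{1}{2}\right) = 13 + 12 \left(- \frac{1}{4}\right) = 13 - 3 = 10$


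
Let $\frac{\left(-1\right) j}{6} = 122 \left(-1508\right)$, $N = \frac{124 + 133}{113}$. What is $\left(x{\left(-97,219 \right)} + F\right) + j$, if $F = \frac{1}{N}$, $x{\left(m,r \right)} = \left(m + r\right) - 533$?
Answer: $\frac{283585478}{257} \approx 1.1034 \cdot 10^{6}$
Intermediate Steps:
$N = \frac{257}{113}$ ($N = \frac{1}{113} \cdot 257 = \frac{257}{113} \approx 2.2743$)
$x{\left(m,r \right)} = -533 + m + r$
$F = \frac{113}{257}$ ($F = \frac{1}{\frac{257}{113}} = \frac{113}{257} \approx 0.43969$)
$j = 1103856$ ($j = - 6 \cdot 122 \left(-1508\right) = \left(-6\right) \left(-183976\right) = 1103856$)
$\left(x{\left(-97,219 \right)} + F\right) + j = \left(\left(-533 - 97 + 219\right) + \frac{113}{257}\right) + 1103856 = \left(-411 + \frac{113}{257}\right) + 1103856 = - \frac{105514}{257} + 1103856 = \frac{283585478}{257}$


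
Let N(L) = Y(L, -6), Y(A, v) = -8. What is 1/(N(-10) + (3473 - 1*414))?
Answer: 1/3051 ≈ 0.00032776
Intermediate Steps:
N(L) = -8
1/(N(-10) + (3473 - 1*414)) = 1/(-8 + (3473 - 1*414)) = 1/(-8 + (3473 - 414)) = 1/(-8 + 3059) = 1/3051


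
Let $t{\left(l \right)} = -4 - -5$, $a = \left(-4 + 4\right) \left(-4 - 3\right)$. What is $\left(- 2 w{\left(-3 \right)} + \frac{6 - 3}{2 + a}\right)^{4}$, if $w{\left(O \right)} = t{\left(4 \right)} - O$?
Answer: $\frac{28561}{16} \approx 1785.1$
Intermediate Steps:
$a = 0$ ($a = 0 \left(-7\right) = 0$)
$t{\left(l \right)} = 1$ ($t{\left(l \right)} = -4 + 5 = 1$)
$w{\left(O \right)} = 1 - O$
$\left(- 2 w{\left(-3 \right)} + \frac{6 - 3}{2 + a}\right)^{4} = \left(- 2 \left(1 - -3\right) + \frac{6 - 3}{2 + 0}\right)^{4} = \left(- 2 \left(1 + 3\right) + \frac{3}{2}\right)^{4} = \left(\left(-2\right) 4 + 3 \cdot \frac{1}{2}\right)^{4} = \left(-8 + \frac{3}{2}\right)^{4} = \left(- \frac{13}{2}\right)^{4} = \frac{28561}{16}$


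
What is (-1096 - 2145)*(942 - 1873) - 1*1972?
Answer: 3015399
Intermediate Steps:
(-1096 - 2145)*(942 - 1873) - 1*1972 = -3241*(-931) - 1972 = 3017371 - 1972 = 3015399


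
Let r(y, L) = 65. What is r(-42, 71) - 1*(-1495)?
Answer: 1560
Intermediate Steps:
r(-42, 71) - 1*(-1495) = 65 - 1*(-1495) = 65 + 1495 = 1560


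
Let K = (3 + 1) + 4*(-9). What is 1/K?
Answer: -1/32 ≈ -0.031250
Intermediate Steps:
K = -32 (K = 4 - 36 = -32)
1/K = 1/(-32) = -1/32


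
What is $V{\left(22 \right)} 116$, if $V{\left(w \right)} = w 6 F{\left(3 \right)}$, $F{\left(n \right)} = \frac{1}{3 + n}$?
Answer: $2552$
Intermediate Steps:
$V{\left(w \right)} = w$ ($V{\left(w \right)} = \frac{w 6}{3 + 3} = \frac{6 w}{6} = 6 w \frac{1}{6} = w$)
$V{\left(22 \right)} 116 = 22 \cdot 116 = 2552$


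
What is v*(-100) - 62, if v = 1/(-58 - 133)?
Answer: -11742/191 ≈ -61.476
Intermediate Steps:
v = -1/191 (v = 1/(-191) = -1/191 ≈ -0.0052356)
v*(-100) - 62 = -1/191*(-100) - 62 = 100/191 - 62 = -11742/191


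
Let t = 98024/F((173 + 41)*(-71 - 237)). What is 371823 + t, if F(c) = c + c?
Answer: 6126887141/16478 ≈ 3.7182e+5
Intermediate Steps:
F(c) = 2*c
t = -12253/16478 (t = 98024/((2*((173 + 41)*(-71 - 237)))) = 98024/((2*(214*(-308)))) = 98024/((2*(-65912))) = 98024/(-131824) = 98024*(-1/131824) = -12253/16478 ≈ -0.74360)
371823 + t = 371823 - 12253/16478 = 6126887141/16478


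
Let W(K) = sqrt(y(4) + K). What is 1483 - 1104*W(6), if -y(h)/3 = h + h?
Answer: 1483 - 3312*I*sqrt(2) ≈ 1483.0 - 4683.9*I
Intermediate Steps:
y(h) = -6*h (y(h) = -3*(h + h) = -6*h)
W(K) = sqrt(-24 + K) (W(K) = sqrt(-6*4 + K) = sqrt(-24 + K))
1483 - 1104*W(6) = 1483 - 1104*sqrt(-24 + 6) = 1483 - 3312*I*sqrt(2)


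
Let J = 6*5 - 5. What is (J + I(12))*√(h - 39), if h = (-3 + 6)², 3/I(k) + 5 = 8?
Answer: 26*I*√30 ≈ 142.41*I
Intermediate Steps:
I(k) = 1 (I(k) = 3/(-5 + 8) = 3/3 = 3*(⅓) = 1)
h = 9 (h = 3² = 9)
J = 25 (J = 30 - 5 = 25)
(J + I(12))*√(h - 39) = (25 + 1)*√(9 - 39) = 26*√(-30) = 26*(I*√30) = 26*I*√30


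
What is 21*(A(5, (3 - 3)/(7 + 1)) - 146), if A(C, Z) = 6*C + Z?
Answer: -2436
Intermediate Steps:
A(C, Z) = Z + 6*C
21*(A(5, (3 - 3)/(7 + 1)) - 146) = 21*(((3 - 3)/(7 + 1) + 6*5) - 146) = 21*((0/8 + 30) - 146) = 21*((0*(⅛) + 30) - 146) = 21*((0 + 30) - 146) = 21*(30 - 146) = 21*(-116) = -2436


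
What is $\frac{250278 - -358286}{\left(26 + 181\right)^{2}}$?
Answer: $\frac{608564}{42849} \approx 14.203$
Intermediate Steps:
$\frac{250278 - -358286}{\left(26 + 181\right)^{2}} = \frac{250278 + 358286}{207^{2}} = \frac{608564}{42849}$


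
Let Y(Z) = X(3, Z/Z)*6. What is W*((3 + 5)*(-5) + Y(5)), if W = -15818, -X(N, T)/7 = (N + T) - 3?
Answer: 1297076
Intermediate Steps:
X(N, T) = 21 - 7*N - 7*T (X(N, T) = -7*((N + T) - 3) = -7*(-3 + N + T) = 21 - 7*N - 7*T)
Y(Z) = -42 (Y(Z) = (21 - 7*3 - 7*Z/Z)*6 = (21 - 21 - 7*1)*6 = (21 - 21 - 7)*6 = -7*6 = -42)
W*((3 + 5)*(-5) + Y(5)) = -15818*((3 + 5)*(-5) - 42) = -15818*(8*(-5) - 42) = -15818*(-40 - 42) = -15818*(-82) = 1297076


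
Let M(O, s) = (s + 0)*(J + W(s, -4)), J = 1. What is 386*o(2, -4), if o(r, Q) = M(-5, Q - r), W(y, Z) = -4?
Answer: 6948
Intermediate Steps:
M(O, s) = -3*s (M(O, s) = (s + 0)*(1 - 4) = s*(-3) = -3*s)
o(r, Q) = -3*Q + 3*r (o(r, Q) = -3*(Q - r) = -3*Q + 3*r)
386*o(2, -4) = 386*(-3*(-4) + 3*2) = 386*(12 + 6) = 386*18 = 6948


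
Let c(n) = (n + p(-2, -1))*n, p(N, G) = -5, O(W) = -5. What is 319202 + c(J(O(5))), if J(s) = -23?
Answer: 319846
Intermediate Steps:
c(n) = n*(-5 + n) (c(n) = (n - 5)*n = (-5 + n)*n = n*(-5 + n))
319202 + c(J(O(5))) = 319202 - 23*(-5 - 23) = 319202 - 23*(-28) = 319202 + 644 = 319846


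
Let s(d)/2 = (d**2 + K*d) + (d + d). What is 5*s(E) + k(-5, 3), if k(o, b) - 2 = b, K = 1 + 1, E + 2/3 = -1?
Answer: -305/9 ≈ -33.889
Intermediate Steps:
E = -5/3 (E = -2/3 - 1 = -5/3 ≈ -1.6667)
K = 2
k(o, b) = 2 + b
s(d) = 2*d**2 + 8*d (s(d) = 2*((d**2 + 2*d) + (d + d)) = 2*((d**2 + 2*d) + 2*d) = 2*(d**2 + 4*d) = 2*d**2 + 8*d)
5*s(E) + k(-5, 3) = 5*(2*(-5/3)*(4 - 5/3)) + (2 + 3) = 5*(2*(-5/3)*(7/3)) + 5 = 5*(-70/9) + 5 = -350/9 + 5 = -305/9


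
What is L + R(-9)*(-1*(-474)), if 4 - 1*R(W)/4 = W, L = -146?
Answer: 24502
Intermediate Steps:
R(W) = 16 - 4*W
L + R(-9)*(-1*(-474)) = -146 + (16 - 4*(-9))*(-1*(-474)) = -146 + (16 + 36)*474 = -146 + 52*474 = -146 + 24648 = 24502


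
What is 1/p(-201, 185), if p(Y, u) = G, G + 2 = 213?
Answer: 1/211 ≈ 0.0047393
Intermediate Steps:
G = 211 (G = -2 + 213 = 211)
p(Y, u) = 211
1/p(-201, 185) = 1/211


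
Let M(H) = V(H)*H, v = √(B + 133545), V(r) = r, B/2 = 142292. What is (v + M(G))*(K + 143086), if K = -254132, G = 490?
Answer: -26662144600 - 111046*√418129 ≈ -2.6734e+10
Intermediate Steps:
B = 284584 (B = 2*142292 = 284584)
v = √418129 (v = √(284584 + 133545) = √418129 ≈ 646.63)
M(H) = H² (M(H) = H*H = H²)
(v + M(G))*(K + 143086) = (√418129 + 490²)*(-254132 + 143086) = (√418129 + 240100)*(-111046) = (240100 + √418129)*(-111046) = -26662144600 - 111046*√418129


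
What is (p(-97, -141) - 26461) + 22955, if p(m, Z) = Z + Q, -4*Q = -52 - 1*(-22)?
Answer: -7279/2 ≈ -3639.5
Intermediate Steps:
Q = 15/2 (Q = -(-52 - 1*(-22))/4 = -(-52 + 22)/4 = -¼*(-30) = 15/2 ≈ 7.5000)
p(m, Z) = 15/2 + Z (p(m, Z) = Z + 15/2 = 15/2 + Z)
(p(-97, -141) - 26461) + 22955 = ((15/2 - 141) - 26461) + 22955 = (-267/2 - 26461) + 22955 = -53189/2 + 22955 = -7279/2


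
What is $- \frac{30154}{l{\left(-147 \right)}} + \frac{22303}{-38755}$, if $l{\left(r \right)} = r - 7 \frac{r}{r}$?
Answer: $\frac{582591804}{2984135} \approx 195.23$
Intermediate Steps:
$l{\left(r \right)} = -7 + r$ ($l{\left(r \right)} = r - 7 = -7 + r$)
$- \frac{30154}{l{\left(-147 \right)}} + \frac{22303}{-38755} = - \frac{30154}{-7 - 147} + \frac{22303}{-38755} = - \frac{30154}{-154} + 22303 \left(- \frac{1}{38755}\right) = \left(-30154\right) \left(- \frac{1}{154}\right) - \frac{22303}{38755} = \frac{15077}{77} - \frac{22303}{38755} = \frac{582591804}{2984135}$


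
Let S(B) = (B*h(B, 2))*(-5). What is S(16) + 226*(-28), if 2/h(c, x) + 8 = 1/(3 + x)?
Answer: -245992/39 ≈ -6307.5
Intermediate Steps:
h(c, x) = 2/(-8 + 1/(3 + x))
S(B) = 50*B/39 (S(B) = (B*(2*(-3 - 1*2)/(23 + 8*2)))*(-5) = (B*(2*(-3 - 2)/(23 + 16)))*(-5) = (B*(2*(-5)/39))*(-5) = (B*(2*(1/39)*(-5)))*(-5) = (B*(-10/39))*(-5) = -10*B/39*(-5) = 50*B/39)
S(16) + 226*(-28) = (50/39)*16 + 226*(-28) = 800/39 - 6328 = -245992/39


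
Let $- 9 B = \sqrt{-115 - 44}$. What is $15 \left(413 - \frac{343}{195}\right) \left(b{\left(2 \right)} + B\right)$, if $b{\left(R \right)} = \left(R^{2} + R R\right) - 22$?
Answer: $- \frac{1122688}{13} - \frac{80192 i \sqrt{159}}{117} \approx -86361.0 - 8642.6 i$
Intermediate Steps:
$B = - \frac{i \sqrt{159}}{9}$ ($B = - \frac{\sqrt{-115 - 44}}{9} = - \frac{\sqrt{-159}}{9} = - \frac{i \sqrt{159}}{9} \approx - 1.4011 i$)
$b{\left(R \right)} = -22 + 2 R^{2}$ ($b{\left(R \right)} = \left(R^{2} + R^{2}\right) - 22 = 2 R^{2} - 22 = -22 + 2 R^{2}$)
$15 \left(413 - \frac{343}{195}\right) \left(b{\left(2 \right)} + B\right) = 15 \left(413 - \frac{343}{195}\right) \left(\left(-22 + 2 \cdot 2^{2}\right) - \frac{i \sqrt{159}}{9}\right) = 15 \left(413 - \frac{343}{195}\right) \left(\left(-22 + 2 \cdot 4\right) - \frac{i \sqrt{159}}{9}\right) = 15 \left(413 - \frac{343}{195}\right) \left(\left(-22 + 8\right) - \frac{i \sqrt{159}}{9}\right) = 15 \frac{80192 \left(-14 - \frac{i \sqrt{159}}{9}\right)}{195} = 15 \left(- \frac{1122688}{195} - \frac{80192 i \sqrt{159}}{1755}\right) = - \frac{1122688}{13} - \frac{80192 i \sqrt{159}}{117}$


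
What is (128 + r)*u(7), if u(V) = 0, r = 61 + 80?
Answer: 0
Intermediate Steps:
r = 141
(128 + r)*u(7) = (128 + 141)*0 = 269*0 = 0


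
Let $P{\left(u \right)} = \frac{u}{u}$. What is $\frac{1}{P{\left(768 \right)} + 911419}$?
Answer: $\frac{1}{911420} \approx 1.0972 \cdot 10^{-6}$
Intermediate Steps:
$P{\left(u \right)} = 1$
$\frac{1}{P{\left(768 \right)} + 911419} = \frac{1}{1 + 911419} = \frac{1}{911420}$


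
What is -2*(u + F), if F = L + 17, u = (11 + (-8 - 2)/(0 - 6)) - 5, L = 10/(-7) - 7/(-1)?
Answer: -1270/21 ≈ -60.476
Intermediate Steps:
L = 39/7 (L = 10*(-1/7) - 7*(-1) = -10/7 + 7 = 39/7 ≈ 5.5714)
u = 23/3 (u = (11 - 10/(-6)) - 5 = (11 - 10*(-1/6)) - 5 = (11 + 5/3) - 5 = 38/3 - 5 = 23/3 ≈ 7.6667)
F = 158/7 (F = 39/7 + 17 = 158/7 ≈ 22.571)
-2*(u + F) = -2*(23/3 + 158/7) = -2*635/21 = -1270/21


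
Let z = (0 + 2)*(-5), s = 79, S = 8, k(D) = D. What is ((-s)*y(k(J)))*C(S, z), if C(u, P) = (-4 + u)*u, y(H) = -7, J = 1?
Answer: 17696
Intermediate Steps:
z = -10 (z = 2*(-5) = -10)
C(u, P) = u*(-4 + u)
((-s)*y(k(J)))*C(S, z) = (-1*79*(-7))*(8*(-4 + 8)) = (-79*(-7))*(8*4) = 553*32 = 17696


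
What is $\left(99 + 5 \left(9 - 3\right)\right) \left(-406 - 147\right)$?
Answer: $-71337$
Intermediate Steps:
$\left(99 + 5 \left(9 - 3\right)\right) \left(-406 - 147\right) = \left(99 + 5 \cdot 6\right) \left(-406 - 147\right) = \left(99 + 30\right) \left(-553\right) = 129 \left(-553\right) = -71337$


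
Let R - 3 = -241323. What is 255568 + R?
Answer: 14248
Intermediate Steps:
R = -241320 (R = 3 - 241323 = -241320)
255568 + R = 255568 - 241320 = 14248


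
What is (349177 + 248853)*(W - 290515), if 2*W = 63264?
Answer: -154819800490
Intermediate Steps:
W = 31632 (W = (1/2)*63264 = 31632)
(349177 + 248853)*(W - 290515) = (349177 + 248853)*(31632 - 290515) = 598030*(-258883) = -154819800490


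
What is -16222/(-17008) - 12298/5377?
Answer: -60969345/45726008 ≈ -1.3334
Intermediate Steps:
-16222/(-17008) - 12298/5377 = -16222*(-1/17008) - 12298*1/5377 = 8111/8504 - 12298/5377 = -60969345/45726008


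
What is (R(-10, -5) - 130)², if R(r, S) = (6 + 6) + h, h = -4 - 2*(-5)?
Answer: 12544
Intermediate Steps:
h = 6 (h = -4 + 10 = 6)
R(r, S) = 18 (R(r, S) = (6 + 6) + 6 = 12 + 6 = 18)
(R(-10, -5) - 130)² = (18 - 130)² = (-112)² = 12544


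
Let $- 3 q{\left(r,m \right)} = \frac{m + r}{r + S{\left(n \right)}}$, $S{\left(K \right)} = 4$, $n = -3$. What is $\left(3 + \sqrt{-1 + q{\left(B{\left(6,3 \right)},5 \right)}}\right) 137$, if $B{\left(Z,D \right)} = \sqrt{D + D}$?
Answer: $411 + \frac{137 \sqrt{-51 - 12 \sqrt{6}}}{3 \sqrt{4 + \sqrt{6}}} \approx 411.0 + 161.23 i$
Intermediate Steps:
$B{\left(Z,D \right)} = \sqrt{2} \sqrt{D}$ ($B{\left(Z,D \right)} = \sqrt{2 D} = \sqrt{2} \sqrt{D}$)
$q{\left(r,m \right)} = - \frac{m + r}{3 \left(4 + r\right)}$ ($q{\left(r,m \right)} = - \frac{\left(m + r\right) \frac{1}{r + 4}}{3} = - \frac{\left(m + r\right) \frac{1}{4 + r}}{3} = - \frac{\frac{1}{4 + r} \left(m + r\right)}{3} = - \frac{m + r}{3 \left(4 + r\right)}$)
$\left(3 + \sqrt{-1 + q{\left(B{\left(6,3 \right)},5 \right)}}\right) 137 = \left(3 + \sqrt{-1 + \frac{\left(-1\right) 5 - \sqrt{2} \sqrt{3}}{3 \left(4 + \sqrt{2} \sqrt{3}\right)}}\right) 137 = \left(3 + \sqrt{-1 + \frac{-5 - \sqrt{6}}{3 \left(4 + \sqrt{6}\right)}}\right) 137 = 411 + 137 \sqrt{-1 + \frac{-5 - \sqrt{6}}{3 \left(4 + \sqrt{6}\right)}}$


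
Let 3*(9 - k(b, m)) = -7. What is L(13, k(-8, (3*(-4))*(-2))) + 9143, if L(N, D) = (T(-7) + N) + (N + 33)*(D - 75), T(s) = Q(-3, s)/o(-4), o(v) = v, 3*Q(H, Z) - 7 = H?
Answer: 6227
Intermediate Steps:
Q(H, Z) = 7/3 + H/3
k(b, m) = 34/3 (k(b, m) = 9 - ⅓*(-7) = 9 + 7/3 = 34/3)
T(s) = -⅓ (T(s) = (7/3 + (⅓)*(-3))/(-4) = (7/3 - 1)*(-¼) = (4/3)*(-¼) = -⅓)
L(N, D) = -⅓ + N + (-75 + D)*(33 + N) (L(N, D) = (-⅓ + N) + (N + 33)*(D - 75) = (-⅓ + N) + (33 + N)*(-75 + D) = (-⅓ + N) + (-75 + D)*(33 + N) = -⅓ + N + (-75 + D)*(33 + N))
L(13, k(-8, (3*(-4))*(-2))) + 9143 = (-7426/3 - 74*13 + 33*(34/3) + (34/3)*13) + 9143 = (-7426/3 - 962 + 374 + 442/3) + 9143 = -2916 + 9143 = 6227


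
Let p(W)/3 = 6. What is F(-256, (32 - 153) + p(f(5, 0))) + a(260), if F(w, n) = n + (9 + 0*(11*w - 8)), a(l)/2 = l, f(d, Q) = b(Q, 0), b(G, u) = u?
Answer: 426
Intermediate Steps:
f(d, Q) = 0
a(l) = 2*l
p(W) = 18 (p(W) = 3*6 = 18)
F(w, n) = 9 + n (F(w, n) = n + (9 + 0*(-8 + 11*w)) = n + (9 + 0) = n + 9 = 9 + n)
F(-256, (32 - 153) + p(f(5, 0))) + a(260) = (9 + ((32 - 153) + 18)) + 2*260 = (9 + (-121 + 18)) + 520 = (9 - 103) + 520 = -94 + 520 = 426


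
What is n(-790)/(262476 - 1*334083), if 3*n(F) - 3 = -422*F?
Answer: -333383/214821 ≈ -1.5519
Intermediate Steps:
n(F) = 1 - 422*F/3 (n(F) = 1 + (-422*F)/3 = 1 - 422*F/3)
n(-790)/(262476 - 1*334083) = (1 - 422/3*(-790))/(262476 - 1*334083) = (1 + 333380/3)/(262476 - 334083) = (333383/3)/(-71607) = (333383/3)*(-1/71607) = -333383/214821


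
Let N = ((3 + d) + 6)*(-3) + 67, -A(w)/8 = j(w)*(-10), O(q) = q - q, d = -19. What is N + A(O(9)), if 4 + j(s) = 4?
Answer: 97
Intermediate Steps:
j(s) = 0 (j(s) = -4 + 4 = 0)
O(q) = 0
A(w) = 0 (A(w) = -0*(-10) = -8*0 = 0)
N = 97 (N = ((3 - 19) + 6)*(-3) + 67 = (-16 + 6)*(-3) + 67 = -10*(-3) + 67 = 30 + 67 = 97)
N + A(O(9)) = 97 + 0 = 97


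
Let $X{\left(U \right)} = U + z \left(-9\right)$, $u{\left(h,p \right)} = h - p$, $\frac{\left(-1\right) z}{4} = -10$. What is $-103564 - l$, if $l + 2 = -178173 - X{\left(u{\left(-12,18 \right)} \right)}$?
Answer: $74221$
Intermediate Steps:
$z = 40$ ($z = \left(-4\right) \left(-10\right) = 40$)
$X{\left(U \right)} = -360 + U$ ($X{\left(U \right)} = U + 40 \left(-9\right) = U - 360 = -360 + U$)
$l = -177785$ ($l = -2 - \left(177801 - 18\right) = -2 - 177783 = -177785$)
$-103564 - l = -103564 - -177785 = -103564 + 177785 = 74221$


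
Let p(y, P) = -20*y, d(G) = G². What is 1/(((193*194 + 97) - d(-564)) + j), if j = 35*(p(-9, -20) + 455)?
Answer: -1/258332 ≈ -3.8710e-6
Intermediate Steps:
j = 22225 (j = 35*(-20*(-9) + 455) = 35*(180 + 455) = 35*635 = 22225)
1/(((193*194 + 97) - d(-564)) + j) = 1/(((193*194 + 97) - 1*(-564)²) + 22225) = 1/(((37442 + 97) - 1*318096) + 22225) = 1/((37539 - 318096) + 22225) = 1/(-280557 + 22225) = 1/(-258332) = -1/258332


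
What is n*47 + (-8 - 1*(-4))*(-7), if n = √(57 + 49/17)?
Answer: 28 + 47*√17306/17 ≈ 391.70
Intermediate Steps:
n = √17306/17 (n = √(57 + 49*(1/17)) = √(57 + 49/17) = √(1018/17) = √17306/17 ≈ 7.7384)
n*47 + (-8 - 1*(-4))*(-7) = (√17306/17)*47 + (-8 - 1*(-4))*(-7) = 47*√17306/17 + (-8 + 4)*(-7) = 47*√17306/17 - 4*(-7) = 47*√17306/17 + 28 = 28 + 47*√17306/17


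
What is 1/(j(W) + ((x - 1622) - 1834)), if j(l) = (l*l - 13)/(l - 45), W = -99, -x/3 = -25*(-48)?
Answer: -36/256463 ≈ -0.00014037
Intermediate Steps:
x = -3600 (x = -(-75)*(-48) = -3*1200 = -3600)
j(l) = (-13 + l²)/(-45 + l) (j(l) = (l² - 13)/(-45 + l) = (-13 + l²)/(-45 + l))
1/(j(W) + ((x - 1622) - 1834)) = 1/((-13 + (-99)²)/(-45 - 99) + ((-3600 - 1622) - 1834)) = 1/((-13 + 9801)/(-144) + (-5222 - 1834)) = 1/(-1/144*9788 - 7056) = 1/(-2447/36 - 7056) = 1/(-256463/36) = -36/256463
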